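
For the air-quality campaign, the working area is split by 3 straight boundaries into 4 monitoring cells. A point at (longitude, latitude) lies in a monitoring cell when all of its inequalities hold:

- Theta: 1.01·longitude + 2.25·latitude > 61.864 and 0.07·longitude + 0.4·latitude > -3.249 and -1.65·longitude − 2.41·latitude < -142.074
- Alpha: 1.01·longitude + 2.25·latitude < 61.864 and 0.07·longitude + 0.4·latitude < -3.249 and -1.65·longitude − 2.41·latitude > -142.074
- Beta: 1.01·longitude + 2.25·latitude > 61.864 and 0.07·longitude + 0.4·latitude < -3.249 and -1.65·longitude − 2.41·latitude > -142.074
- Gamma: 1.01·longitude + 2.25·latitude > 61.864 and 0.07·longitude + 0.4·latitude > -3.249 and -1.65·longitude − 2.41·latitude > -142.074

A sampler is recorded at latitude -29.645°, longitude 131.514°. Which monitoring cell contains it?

Theta

1.01·131.514 + 2.25·-29.645 = 66.128, which is > 61.864
0.07·131.514 + 0.4·-29.645 = -2.652, which is > -3.249
-1.65·131.514 − 2.41·-29.645 = -145.554, which is < -142.074
This sign pattern matches Theta.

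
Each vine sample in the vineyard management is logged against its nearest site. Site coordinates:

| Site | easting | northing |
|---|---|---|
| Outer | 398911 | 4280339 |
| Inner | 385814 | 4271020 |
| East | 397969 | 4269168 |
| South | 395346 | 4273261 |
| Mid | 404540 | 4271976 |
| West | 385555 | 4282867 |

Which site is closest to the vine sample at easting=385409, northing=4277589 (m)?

West

Squared distances to each site:
Outer: 189866504.000; Inner: 43315786.000; East: 228666841.000; South: 117475553.000; Mid: 397500930.000; West: 27878600.000.
Minimum at West.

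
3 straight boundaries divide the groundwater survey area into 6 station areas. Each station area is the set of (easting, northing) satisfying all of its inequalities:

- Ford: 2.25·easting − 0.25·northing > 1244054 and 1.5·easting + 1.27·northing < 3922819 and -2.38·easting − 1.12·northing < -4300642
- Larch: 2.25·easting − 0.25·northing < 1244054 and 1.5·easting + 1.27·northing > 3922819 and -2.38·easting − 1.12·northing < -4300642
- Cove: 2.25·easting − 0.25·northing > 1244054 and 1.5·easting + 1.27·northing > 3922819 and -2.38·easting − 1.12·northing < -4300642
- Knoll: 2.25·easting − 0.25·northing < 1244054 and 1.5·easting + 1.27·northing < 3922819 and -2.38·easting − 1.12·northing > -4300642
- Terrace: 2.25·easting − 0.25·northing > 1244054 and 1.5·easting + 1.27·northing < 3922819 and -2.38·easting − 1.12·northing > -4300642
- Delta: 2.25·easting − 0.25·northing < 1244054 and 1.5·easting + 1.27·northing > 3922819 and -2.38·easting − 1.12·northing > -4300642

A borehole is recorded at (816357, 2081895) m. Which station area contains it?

Terrace

2.25·816357 − 0.25·2081895 = 1316329.500, which is > 1244054
1.5·816357 + 1.27·2081895 = 3868542.150, which is < 3922819
-2.38·816357 − 1.12·2081895 = -4274652.060, which is > -4300642
This sign pattern matches Terrace.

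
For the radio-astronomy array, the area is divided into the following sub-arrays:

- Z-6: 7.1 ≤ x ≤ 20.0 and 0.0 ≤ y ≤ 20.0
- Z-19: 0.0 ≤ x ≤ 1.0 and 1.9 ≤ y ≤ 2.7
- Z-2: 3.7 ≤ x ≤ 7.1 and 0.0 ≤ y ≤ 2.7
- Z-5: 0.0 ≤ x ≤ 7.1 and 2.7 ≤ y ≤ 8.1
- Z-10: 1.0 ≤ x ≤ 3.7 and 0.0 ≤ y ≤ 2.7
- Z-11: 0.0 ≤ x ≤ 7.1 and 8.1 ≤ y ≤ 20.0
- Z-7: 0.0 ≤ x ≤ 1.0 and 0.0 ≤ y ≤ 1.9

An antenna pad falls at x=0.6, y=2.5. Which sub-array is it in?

Z-19

The point has x = 0.6 and y = 2.5.
Only Z-19 satisfies 0.0 ≤ x ≤ 1.0 and 1.9 ≤ y ≤ 2.7.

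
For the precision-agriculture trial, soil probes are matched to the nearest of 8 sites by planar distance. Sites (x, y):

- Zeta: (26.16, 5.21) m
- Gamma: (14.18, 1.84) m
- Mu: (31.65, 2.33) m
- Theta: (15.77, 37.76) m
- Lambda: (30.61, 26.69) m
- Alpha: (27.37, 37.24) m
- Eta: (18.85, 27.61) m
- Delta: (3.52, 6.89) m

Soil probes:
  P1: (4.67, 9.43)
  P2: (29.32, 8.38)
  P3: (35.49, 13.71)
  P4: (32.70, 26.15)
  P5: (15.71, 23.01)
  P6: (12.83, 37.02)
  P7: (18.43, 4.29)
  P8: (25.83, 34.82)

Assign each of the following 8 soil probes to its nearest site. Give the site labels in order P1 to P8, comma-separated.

Delta, Zeta, Mu, Lambda, Eta, Theta, Gamma, Alpha

P1 → Delta (d²=7.77)
P2 → Zeta (d²=20.03)
P3 → Mu (d²=144.25)
P4 → Lambda (d²=4.66)
P5 → Eta (d²=31.02)
P6 → Theta (d²=9.19)
P7 → Gamma (d²=24.07)
P8 → Alpha (d²=8.23)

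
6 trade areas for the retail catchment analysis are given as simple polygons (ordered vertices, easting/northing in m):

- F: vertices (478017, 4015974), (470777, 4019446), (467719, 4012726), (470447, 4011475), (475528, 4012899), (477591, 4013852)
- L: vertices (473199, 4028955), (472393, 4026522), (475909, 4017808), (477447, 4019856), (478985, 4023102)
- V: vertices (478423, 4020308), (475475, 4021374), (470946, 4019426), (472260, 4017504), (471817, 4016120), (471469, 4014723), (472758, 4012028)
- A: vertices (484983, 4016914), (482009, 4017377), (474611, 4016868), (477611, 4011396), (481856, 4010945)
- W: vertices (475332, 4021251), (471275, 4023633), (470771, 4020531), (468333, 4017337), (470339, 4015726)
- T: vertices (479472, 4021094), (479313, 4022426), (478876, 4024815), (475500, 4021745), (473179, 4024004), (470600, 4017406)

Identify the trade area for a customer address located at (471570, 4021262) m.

Cast a ray rightward from (471570, 4021262). For each polygon, the edges (by vertex number in listed order) whose endpoints lie on opposite sides of northing = 4021262, where each meets that height, and whether that is right or left of the point:
F: no edge straddles that height → 0 crossings.
L: 2–3 at easting≈474515.4 (right), 4–5 at easting≈478113.2 (right) → 2 crossings.
V: 1–2 at easting≈475784.7 (right), 2–3 at easting≈475214.6 (right) → 2 crossings.
A: no edge straddles that height → 0 crossings.
W: 1–2 at easting≈475313.3 (right), 2–3 at easting≈470889.8 (left) → 1 crossing.
T: 1–2 at easting≈479451.9 (right), 5–6 at easting≈472107.2 (right) → 2 crossings.
Only W has an odd count, so the point is inside W.

W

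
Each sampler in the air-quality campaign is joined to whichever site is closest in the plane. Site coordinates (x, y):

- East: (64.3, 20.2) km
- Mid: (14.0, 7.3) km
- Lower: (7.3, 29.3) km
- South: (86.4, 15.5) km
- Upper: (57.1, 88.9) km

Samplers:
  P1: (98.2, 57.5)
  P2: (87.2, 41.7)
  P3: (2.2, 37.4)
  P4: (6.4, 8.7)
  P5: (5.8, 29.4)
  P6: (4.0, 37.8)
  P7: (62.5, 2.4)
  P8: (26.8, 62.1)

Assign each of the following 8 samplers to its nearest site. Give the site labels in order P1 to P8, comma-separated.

P1 → South (d²=1903.24)
P2 → South (d²=687.08)
P3 → Lower (d²=91.62)
P4 → Mid (d²=59.72)
P5 → Lower (d²=2.26)
P6 → Lower (d²=83.14)
P7 → East (d²=320.08)
P8 → Lower (d²=1456.09)

South, South, Lower, Mid, Lower, Lower, East, Lower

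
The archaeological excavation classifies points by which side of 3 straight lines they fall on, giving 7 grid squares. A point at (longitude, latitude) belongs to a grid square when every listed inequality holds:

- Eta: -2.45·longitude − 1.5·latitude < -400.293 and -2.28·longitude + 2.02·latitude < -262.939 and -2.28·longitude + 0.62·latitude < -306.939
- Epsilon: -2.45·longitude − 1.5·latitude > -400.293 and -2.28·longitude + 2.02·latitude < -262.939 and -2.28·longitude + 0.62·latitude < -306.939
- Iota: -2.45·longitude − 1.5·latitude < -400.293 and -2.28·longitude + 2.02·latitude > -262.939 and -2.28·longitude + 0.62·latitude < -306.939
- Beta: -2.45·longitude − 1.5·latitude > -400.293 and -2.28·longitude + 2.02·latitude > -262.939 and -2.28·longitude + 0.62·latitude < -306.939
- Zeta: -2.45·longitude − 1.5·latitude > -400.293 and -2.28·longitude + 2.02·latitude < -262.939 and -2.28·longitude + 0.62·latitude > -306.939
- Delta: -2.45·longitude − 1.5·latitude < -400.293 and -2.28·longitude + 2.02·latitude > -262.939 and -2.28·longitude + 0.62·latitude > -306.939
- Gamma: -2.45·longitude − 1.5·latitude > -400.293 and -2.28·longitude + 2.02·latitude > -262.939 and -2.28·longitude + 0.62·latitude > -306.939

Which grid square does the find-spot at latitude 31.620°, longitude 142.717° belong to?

Gamma

-2.45·142.717 − 1.5·31.620 = -397.087, which is > -400.293
-2.28·142.717 + 2.02·31.620 = -261.522, which is > -262.939
-2.28·142.717 + 0.62·31.620 = -305.790, which is > -306.939
This sign pattern matches Gamma.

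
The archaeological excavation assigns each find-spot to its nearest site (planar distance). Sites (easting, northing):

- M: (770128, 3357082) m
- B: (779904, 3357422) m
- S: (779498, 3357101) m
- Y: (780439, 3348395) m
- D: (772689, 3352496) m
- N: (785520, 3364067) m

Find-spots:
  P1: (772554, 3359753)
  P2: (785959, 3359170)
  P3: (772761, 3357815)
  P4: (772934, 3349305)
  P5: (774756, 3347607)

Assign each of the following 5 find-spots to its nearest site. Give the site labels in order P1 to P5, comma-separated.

P1 → M (d²=13019717.00)
P2 → N (d²=24173330.00)
P3 → M (d²=7469978.00)
P4 → D (d²=10242506.00)
P5 → D (d²=28174810.00)

M, N, M, D, D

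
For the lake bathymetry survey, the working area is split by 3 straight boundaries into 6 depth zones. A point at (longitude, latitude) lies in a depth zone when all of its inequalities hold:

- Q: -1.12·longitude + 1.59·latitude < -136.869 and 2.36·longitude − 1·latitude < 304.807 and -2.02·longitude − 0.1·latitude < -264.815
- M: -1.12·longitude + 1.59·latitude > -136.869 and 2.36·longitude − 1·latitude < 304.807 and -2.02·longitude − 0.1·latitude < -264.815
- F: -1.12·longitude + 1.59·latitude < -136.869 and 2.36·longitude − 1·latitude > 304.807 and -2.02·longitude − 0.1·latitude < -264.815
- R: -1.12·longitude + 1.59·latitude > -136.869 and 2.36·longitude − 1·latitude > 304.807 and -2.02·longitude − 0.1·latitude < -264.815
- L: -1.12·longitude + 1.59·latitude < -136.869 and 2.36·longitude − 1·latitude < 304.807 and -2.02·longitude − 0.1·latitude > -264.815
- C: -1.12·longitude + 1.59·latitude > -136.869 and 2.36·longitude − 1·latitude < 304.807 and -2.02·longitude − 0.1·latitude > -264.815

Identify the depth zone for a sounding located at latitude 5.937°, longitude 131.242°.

-1.12·131.242 + 1.59·5.937 = -137.551, which is < -136.869
2.36·131.242 − 1·5.937 = 303.794, which is < 304.807
-2.02·131.242 − 0.1·5.937 = -265.703, which is < -264.815
This sign pattern matches Q.

Q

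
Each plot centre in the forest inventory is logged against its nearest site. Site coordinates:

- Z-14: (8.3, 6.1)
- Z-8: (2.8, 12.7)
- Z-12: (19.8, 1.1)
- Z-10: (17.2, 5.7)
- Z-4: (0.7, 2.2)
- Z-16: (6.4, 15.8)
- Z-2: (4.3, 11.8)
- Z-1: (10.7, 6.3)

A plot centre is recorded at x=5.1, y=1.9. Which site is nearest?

Squared distances to each site:
Z-14: 27.880; Z-8: 121.930; Z-12: 216.730; Z-10: 160.850; Z-4: 19.450; Z-16: 194.900; Z-2: 98.650; Z-1: 50.720.
Minimum at Z-4.

Z-4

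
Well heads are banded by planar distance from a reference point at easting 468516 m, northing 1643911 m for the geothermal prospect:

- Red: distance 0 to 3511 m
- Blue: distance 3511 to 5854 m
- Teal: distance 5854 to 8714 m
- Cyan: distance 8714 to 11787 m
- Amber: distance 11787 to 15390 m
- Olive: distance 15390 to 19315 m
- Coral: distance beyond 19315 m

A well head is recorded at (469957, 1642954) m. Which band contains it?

Red

Distance = √((469957−468516)² + (1642954−1643911)²) = √(2076481.000 + 915849.000) = 1729.835 m.
0 ≤ 1729.835 < 3511 → Red.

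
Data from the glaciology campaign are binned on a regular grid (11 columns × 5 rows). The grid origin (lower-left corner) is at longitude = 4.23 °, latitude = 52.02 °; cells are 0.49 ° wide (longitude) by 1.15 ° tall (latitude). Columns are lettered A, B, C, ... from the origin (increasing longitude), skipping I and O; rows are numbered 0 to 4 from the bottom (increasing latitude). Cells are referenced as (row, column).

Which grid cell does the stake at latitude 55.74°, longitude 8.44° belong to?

Column index: ⌊(8.44 − 4.23) / 0.49⌋ = ⌊8.592⌋ = 8 → column J
Row offset from origin: ⌊(55.74 − 52.02) / 1.15⌋ = ⌊3.235⌋ = 3 → row 3

(3, J)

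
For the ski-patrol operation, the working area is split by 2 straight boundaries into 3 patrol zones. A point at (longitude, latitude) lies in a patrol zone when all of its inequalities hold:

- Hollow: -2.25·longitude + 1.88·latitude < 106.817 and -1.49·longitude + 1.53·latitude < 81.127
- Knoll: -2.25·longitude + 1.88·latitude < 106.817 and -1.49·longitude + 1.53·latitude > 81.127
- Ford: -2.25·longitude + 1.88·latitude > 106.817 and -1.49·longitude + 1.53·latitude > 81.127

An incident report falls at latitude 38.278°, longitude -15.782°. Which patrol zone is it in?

-2.25·-15.782 + 1.88·38.278 = 107.472, which is > 106.817
-1.49·-15.782 + 1.53·38.278 = 82.081, which is > 81.127
This sign pattern matches Ford.

Ford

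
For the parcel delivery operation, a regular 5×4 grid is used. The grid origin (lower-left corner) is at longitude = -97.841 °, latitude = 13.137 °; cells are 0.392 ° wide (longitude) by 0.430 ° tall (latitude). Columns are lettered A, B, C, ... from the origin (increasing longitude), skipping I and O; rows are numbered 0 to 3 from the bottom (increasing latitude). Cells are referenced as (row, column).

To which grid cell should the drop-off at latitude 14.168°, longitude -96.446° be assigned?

Column index: ⌊(-96.446 − -97.841) / 0.392⌋ = ⌊3.559⌋ = 3 → column D
Row offset from origin: ⌊(14.168 − 13.137) / 0.430⌋ = ⌊2.398⌋ = 2 → row 2

(2, D)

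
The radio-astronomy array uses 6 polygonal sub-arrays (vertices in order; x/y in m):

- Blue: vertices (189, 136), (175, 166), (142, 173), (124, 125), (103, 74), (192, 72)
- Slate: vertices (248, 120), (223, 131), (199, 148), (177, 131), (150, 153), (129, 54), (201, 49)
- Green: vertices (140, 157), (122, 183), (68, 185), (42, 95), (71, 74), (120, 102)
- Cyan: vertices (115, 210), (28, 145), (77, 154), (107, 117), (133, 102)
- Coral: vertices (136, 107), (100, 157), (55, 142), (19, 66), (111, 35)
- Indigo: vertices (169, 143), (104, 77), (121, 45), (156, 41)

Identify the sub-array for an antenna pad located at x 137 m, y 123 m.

Blue

Cast a ray rightward from (137, 123). For each polygon, the edges (by vertex number in listed order) whose endpoints lie on opposite sides of y = 123, where each meets that height, and whether that is right or left of the point:
Blue: 4–5 at x≈123.2 (left), 6–1 at x≈189.6 (right) → 1 crossing.
Slate: 1–2 at x≈241.2 (right), 5–6 at x≈143.6 (right) → 2 crossings.
Green: 3–4 at x≈50.1 (left), 6–1 at x≈127.6 (left) → 0 crossings.
Cyan: 3–4 at x≈102.1 (left), 5–1 at x≈129.5 (left) → 0 crossings.
Coral: 1–2 at x≈124.5 (left), 3–4 at x≈46.0 (left) → 0 crossings.
Indigo: 1–2 at x≈149.3 (right), 4–1 at x≈166.5 (right) → 2 crossings.
Only Blue has an odd count, so the point is inside Blue.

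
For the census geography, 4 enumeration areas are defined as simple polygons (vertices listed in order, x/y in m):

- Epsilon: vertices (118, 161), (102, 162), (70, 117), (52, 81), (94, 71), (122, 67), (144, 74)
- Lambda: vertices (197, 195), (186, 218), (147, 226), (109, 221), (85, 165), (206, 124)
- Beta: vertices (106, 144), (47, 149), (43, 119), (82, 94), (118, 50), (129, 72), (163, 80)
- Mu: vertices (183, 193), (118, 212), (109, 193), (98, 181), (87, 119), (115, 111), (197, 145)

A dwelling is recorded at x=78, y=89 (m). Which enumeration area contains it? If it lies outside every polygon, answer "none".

Cast a ray rightward from (78, 89). For each polygon, the edges (by vertex number in listed order) whose endpoints lie on opposite sides of y = 89, where each meets that height, and whether that is right or left of the point:
Epsilon: 3–4 at x≈56.0 (left), 7–1 at x≈139.5 (right) → 1 crossing.
Lambda: no edge straddles that height → 0 crossings.
Beta: 4–5 at x≈86.1 (right), 7–1 at x≈155.0 (right) → 2 crossings.
Mu: no edge straddles that height → 0 crossings.
Only Epsilon has an odd count, so the point is inside Epsilon.

Epsilon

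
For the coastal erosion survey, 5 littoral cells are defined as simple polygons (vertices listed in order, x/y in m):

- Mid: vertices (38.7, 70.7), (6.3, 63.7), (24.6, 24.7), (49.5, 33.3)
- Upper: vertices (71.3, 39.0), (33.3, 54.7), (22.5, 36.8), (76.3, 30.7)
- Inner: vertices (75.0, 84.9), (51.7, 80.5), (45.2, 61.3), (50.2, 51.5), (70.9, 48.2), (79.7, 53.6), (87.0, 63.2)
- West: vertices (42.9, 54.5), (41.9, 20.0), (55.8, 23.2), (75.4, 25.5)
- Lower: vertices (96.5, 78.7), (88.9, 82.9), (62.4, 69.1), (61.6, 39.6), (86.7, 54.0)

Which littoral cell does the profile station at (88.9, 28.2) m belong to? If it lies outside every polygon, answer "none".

none

Cast a ray rightward from (88.9, 28.2). For each polygon, the edges (by vertex number in listed order) whose endpoints lie on opposite sides of y = 28.2, where each meets that height, and whether that is right or left of the point:
Mid: 2–3 at x≈22.96 (left), 3–4 at x≈34.73 (left) → 0 crossings.
Upper: no edge straddles that height → 0 crossings.
Inner: no edge straddles that height → 0 crossings.
West: 1–2 at x≈42.14 (left), 4–1 at x≈72.37 (left) → 0 crossings.
Lower: no edge straddles that height → 0 crossings.
All counts are even, so the point lies outside every listed polygon.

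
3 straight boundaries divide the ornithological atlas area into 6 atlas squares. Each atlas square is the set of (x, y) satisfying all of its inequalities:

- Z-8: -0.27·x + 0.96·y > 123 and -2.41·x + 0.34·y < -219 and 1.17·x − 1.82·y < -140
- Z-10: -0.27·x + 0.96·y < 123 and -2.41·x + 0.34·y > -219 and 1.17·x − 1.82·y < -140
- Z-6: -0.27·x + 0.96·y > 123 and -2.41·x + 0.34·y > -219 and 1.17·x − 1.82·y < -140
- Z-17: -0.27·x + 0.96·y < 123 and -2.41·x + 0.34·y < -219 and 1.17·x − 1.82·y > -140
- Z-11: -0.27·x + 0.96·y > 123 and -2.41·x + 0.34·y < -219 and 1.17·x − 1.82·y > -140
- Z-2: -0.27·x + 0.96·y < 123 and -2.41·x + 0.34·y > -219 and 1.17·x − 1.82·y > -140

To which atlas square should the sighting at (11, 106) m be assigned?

Z-10

-0.27·11 + 0.96·106 = 98.790, which is < 123
-2.41·11 + 0.34·106 = 9.530, which is > -219
1.17·11 − 1.82·106 = -180.050, which is < -140
This sign pattern matches Z-10.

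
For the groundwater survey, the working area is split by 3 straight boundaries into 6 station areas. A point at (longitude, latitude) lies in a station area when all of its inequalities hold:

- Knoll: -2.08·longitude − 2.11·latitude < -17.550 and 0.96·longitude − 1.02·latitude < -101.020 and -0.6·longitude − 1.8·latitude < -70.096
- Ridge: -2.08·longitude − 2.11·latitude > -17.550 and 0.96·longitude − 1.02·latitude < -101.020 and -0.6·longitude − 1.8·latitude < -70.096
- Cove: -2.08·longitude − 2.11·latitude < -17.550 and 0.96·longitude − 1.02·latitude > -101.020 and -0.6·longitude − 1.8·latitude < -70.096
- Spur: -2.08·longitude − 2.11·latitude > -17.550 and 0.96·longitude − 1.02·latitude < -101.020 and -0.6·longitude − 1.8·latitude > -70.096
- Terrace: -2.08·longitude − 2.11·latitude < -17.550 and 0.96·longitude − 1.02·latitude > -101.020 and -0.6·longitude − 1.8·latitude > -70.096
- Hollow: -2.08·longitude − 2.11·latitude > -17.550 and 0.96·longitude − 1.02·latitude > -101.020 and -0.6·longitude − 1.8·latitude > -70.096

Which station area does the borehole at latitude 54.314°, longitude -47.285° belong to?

-2.08·-47.285 − 2.11·54.314 = -16.250, which is > -17.550
0.96·-47.285 − 1.02·54.314 = -100.794, which is > -101.020
-0.6·-47.285 − 1.8·54.314 = -69.394, which is > -70.096
This sign pattern matches Hollow.

Hollow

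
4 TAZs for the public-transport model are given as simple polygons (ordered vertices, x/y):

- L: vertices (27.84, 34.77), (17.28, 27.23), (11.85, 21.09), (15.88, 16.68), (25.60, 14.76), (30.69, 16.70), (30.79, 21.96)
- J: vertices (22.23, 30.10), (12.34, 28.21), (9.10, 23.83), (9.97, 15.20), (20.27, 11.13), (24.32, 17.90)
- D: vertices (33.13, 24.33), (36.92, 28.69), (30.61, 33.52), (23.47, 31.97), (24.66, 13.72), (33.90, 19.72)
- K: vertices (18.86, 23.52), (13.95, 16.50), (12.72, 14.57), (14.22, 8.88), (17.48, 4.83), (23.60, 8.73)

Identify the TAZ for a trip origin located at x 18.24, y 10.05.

Cast a ray rightward from (18.24, 10.05). For each polygon, the edges (by vertex number in listed order) whose endpoints lie on opposite sides of y = 10.05, where each meets that height, and whether that is right or left of the point:
L: no edge straddles that height → 0 crossings.
J: no edge straddles that height → 0 crossings.
D: no edge straddles that height → 0 crossings.
K: 3–4 at x≈13.912 (left), 6–1 at x≈23.177 (right) → 1 crossing.
Only K has an odd count, so the point is inside K.

K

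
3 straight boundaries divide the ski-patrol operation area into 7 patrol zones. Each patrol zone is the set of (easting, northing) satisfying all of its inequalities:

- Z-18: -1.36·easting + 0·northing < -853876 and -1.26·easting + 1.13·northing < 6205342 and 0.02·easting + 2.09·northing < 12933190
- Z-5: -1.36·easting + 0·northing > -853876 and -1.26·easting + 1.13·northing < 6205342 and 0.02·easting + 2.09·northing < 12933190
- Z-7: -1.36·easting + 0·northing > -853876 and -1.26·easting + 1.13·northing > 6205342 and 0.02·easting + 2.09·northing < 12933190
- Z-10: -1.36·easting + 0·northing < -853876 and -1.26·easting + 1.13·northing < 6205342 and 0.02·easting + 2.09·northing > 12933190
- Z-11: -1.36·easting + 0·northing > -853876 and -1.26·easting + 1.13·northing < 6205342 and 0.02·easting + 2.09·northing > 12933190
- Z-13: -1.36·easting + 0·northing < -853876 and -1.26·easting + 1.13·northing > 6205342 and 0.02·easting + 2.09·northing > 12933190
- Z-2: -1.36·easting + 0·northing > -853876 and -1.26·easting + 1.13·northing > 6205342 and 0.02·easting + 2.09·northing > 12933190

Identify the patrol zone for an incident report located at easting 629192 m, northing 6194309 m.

Z-13

-1.36·629192 + 0·6194309 = -855701.120, which is < -853876
-1.26·629192 + 1.13·6194309 = 6206787.250, which is > 6205342
0.02·629192 + 2.09·6194309 = 12958689.650, which is > 12933190
This sign pattern matches Z-13.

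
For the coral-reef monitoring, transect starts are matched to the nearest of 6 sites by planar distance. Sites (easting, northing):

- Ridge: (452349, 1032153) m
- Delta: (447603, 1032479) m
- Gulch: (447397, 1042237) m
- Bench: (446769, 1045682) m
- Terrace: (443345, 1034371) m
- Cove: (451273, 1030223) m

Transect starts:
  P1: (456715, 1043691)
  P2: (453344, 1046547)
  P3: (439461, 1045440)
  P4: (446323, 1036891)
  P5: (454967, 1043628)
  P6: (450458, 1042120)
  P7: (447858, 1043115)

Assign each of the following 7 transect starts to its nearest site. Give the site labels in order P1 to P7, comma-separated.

P1 → Gulch (d²=88939240.00)
P2 → Bench (d²=43978850.00)
P3 → Bench (d²=53465428.00)
P4 → Terrace (d²=15218884.00)
P5 → Gulch (d²=59239781.00)
P6 → Gulch (d²=9383410.00)
P7 → Gulch (d²=983405.00)

Gulch, Bench, Bench, Terrace, Gulch, Gulch, Gulch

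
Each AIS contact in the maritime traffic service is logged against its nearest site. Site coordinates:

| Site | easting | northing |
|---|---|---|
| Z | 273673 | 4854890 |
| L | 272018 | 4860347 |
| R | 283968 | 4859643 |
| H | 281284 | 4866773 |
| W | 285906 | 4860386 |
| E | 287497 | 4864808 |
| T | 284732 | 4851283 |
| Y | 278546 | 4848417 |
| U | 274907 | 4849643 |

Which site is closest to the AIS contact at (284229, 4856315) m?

R

Squared distances to each site:
Z: 113459761.000; L: 165365545.000; R: 11143705.000; H: 118042789.000; W: 19385370.000; E: 82810873.000; T: 25574033.000; Y: 94674893.000; U: 131415268.000.
Minimum at R.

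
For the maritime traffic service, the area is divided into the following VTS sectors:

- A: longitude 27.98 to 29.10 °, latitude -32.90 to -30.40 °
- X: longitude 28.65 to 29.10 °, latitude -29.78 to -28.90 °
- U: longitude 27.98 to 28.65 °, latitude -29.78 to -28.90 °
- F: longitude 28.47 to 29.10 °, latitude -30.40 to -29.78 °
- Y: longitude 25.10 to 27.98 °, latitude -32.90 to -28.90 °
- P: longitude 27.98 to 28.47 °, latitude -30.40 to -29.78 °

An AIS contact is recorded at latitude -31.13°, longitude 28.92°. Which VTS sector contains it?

A

The point has longitude = 28.92 and latitude = -31.13.
Only A satisfies 27.98 ≤ longitude ≤ 29.10 and -32.90 ≤ latitude ≤ -30.40.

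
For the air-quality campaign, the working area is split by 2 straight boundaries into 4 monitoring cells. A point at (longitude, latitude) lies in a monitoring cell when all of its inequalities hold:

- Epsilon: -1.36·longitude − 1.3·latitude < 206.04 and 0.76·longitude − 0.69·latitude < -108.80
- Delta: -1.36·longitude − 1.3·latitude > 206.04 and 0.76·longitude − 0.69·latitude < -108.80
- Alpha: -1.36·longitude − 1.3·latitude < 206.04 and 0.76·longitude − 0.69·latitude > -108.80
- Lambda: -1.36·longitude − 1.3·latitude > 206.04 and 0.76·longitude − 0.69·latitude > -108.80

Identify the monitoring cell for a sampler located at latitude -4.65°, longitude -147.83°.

-1.36·-147.83 − 1.3·-4.65 = 207.094, which is > 206.04
0.76·-147.83 − 0.69·-4.65 = -109.142, which is < -108.80
This sign pattern matches Delta.

Delta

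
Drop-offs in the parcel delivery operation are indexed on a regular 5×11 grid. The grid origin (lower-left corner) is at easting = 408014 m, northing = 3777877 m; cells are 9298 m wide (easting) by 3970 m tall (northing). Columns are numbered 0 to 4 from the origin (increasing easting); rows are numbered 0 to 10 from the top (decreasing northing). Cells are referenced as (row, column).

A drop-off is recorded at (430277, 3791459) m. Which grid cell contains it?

Column index: ⌊(430277 − 408014) / 9298⌋ = ⌊2.394⌋ = 2
Row offset from origin: ⌊(3791459 − 3777877) / 3970⌋ = ⌊3.421⌋ = 3 → row 7 (counted from top)

(7, 2)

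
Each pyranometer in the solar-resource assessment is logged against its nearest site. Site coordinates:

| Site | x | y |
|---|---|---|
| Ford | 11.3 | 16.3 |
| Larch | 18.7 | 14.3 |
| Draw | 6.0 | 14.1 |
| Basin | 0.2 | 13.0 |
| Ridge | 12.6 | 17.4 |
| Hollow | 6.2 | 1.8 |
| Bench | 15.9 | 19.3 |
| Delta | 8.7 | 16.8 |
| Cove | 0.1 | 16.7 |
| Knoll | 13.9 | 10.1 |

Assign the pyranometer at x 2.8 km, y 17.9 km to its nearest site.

Squared distances to each site:
Ford: 74.810; Larch: 265.770; Draw: 24.680; Basin: 30.770; Ridge: 96.290; Hollow: 270.770; Bench: 173.570; Delta: 36.020; Cove: 8.730; Knoll: 184.050.
Minimum at Cove.

Cove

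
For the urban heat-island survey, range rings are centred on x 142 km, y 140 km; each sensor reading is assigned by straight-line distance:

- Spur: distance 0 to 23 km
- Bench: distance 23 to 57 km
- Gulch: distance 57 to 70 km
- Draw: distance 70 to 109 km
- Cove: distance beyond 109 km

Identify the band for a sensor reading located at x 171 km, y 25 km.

Distance = √((171−142)² + (25−140)²) = √(841.000 + 13225.000) = 118.600 km.
109 ≤ 118.600 < ∞ → Cove.

Cove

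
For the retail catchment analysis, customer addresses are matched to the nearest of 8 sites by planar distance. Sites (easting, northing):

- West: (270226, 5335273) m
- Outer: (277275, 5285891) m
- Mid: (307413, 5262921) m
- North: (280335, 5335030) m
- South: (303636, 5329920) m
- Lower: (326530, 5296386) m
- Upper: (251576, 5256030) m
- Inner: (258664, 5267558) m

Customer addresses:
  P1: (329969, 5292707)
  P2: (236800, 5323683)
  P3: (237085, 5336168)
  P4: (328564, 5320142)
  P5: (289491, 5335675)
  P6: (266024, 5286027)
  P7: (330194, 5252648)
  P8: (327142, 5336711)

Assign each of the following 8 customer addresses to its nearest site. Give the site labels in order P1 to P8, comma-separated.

Lower, West, West, Lower, North, Outer, Mid, South

P1 → Lower (d²=25361762.00)
P2 → West (d²=1251625576.00)
P3 → West (d²=1099126906.00)
P4 → Lower (d²=568484692.00)
P5 → North (d²=84248361.00)
P6 → Outer (d²=126603497.00)
P7 → Mid (d²=624508490.00)
P8 → South (d²=598649717.00)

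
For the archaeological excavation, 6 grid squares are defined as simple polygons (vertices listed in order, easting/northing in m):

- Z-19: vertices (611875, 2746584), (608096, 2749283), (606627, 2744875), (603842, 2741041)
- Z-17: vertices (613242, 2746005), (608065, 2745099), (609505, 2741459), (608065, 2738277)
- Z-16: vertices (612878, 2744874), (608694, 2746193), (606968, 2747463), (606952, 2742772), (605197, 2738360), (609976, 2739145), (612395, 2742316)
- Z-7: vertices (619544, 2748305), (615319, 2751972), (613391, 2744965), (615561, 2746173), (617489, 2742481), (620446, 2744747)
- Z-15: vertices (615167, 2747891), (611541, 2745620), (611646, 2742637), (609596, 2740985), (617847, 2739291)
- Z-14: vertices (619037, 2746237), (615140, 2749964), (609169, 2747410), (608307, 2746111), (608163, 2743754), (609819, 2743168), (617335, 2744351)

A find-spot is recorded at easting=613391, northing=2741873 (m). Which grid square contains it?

Z-15

Cast a ray rightward from (613391, 2741873). For each polygon, the edges (by vertex number in listed order) whose endpoints lie on opposite sides of northing = 2741873, where each meets that height, and whether that is right or left of the point:
Z-19: 3–4 at easting≈604446.4 (left), 4–1 at easting≈605047.7 (left) → 0 crossings.
Z-17: 2–3 at easting≈609341.2 (left), 4–1 at easting≈610474.0 (left) → 0 crossings.
Z-16: 4–5 at easting≈606594.4 (left), 6–7 at easting≈612057.1 (left) → 0 crossings.
Z-7: no edge straddles that height → 0 crossings.
Z-15: 3–4 at easting≈610697.9 (left), 5–1 at easting≈617042.4 (right) → 1 crossing.
Z-14: no edge straddles that height → 0 crossings.
Only Z-15 has an odd count, so the point is inside Z-15.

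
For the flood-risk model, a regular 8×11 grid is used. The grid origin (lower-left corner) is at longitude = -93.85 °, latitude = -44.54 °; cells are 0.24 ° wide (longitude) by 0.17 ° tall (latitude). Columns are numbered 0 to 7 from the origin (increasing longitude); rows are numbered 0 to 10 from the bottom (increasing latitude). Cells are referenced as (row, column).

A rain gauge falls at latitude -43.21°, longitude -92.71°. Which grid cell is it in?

Column index: ⌊(-92.71 − -93.85) / 0.24⌋ = ⌊4.750⌋ = 4
Row offset from origin: ⌊(-43.21 − -44.54) / 0.17⌋ = ⌊7.824⌋ = 7 → row 7

(7, 4)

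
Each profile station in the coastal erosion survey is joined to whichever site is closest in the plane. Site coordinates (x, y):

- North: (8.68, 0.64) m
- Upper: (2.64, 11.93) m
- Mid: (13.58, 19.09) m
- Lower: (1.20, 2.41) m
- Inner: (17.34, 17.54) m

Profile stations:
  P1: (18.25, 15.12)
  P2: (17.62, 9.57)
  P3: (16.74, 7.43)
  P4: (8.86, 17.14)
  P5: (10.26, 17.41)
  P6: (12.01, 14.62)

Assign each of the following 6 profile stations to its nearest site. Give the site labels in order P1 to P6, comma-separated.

Inner, Inner, Inner, Mid, Mid, Mid

P1 → Inner (d²=6.68)
P2 → Inner (d²=63.60)
P3 → Inner (d²=102.57)
P4 → Mid (d²=26.08)
P5 → Mid (d²=13.84)
P6 → Mid (d²=22.45)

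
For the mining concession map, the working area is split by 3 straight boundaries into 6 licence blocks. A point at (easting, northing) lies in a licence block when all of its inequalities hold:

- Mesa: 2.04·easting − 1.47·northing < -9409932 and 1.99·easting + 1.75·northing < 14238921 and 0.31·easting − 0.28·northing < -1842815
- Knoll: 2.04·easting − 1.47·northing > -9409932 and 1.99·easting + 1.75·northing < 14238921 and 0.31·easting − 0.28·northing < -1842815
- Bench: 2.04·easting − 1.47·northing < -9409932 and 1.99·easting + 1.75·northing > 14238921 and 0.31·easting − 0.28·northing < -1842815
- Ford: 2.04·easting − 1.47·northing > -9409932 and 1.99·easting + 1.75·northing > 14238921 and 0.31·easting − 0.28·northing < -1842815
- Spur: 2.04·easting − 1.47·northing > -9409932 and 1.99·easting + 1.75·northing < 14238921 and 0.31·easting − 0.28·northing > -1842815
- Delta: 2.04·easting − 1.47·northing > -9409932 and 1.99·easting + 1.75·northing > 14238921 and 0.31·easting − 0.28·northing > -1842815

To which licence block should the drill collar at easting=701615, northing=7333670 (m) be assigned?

2.04·701615 − 1.47·7333670 = -9349200.300, which is > -9409932
1.99·701615 + 1.75·7333670 = 14230136.350, which is < 14238921
0.31·701615 − 0.28·7333670 = -1835926.950, which is > -1842815
This sign pattern matches Spur.

Spur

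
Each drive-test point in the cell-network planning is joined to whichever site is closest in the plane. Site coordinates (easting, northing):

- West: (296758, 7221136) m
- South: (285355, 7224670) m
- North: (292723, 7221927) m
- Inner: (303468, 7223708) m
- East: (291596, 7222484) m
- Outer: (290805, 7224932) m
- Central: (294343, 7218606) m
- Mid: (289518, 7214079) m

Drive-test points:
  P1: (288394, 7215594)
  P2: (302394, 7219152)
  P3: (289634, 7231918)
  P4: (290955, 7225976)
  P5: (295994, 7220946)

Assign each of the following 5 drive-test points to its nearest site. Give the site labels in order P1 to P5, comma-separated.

P1 → Mid (d²=3558601.00)
P2 → Inner (d²=21910612.00)
P3 → Outer (d²=50175437.00)
P4 → Outer (d²=1112436.00)
P5 → West (d²=619796.00)

Mid, Inner, Outer, Outer, West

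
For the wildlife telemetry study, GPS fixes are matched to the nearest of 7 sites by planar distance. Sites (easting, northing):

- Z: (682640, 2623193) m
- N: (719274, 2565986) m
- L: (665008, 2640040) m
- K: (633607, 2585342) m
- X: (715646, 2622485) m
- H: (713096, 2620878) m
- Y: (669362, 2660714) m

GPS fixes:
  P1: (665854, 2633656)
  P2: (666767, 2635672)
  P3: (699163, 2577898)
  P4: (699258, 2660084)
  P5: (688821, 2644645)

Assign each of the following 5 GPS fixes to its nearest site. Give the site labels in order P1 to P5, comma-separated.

P1 → L (d²=41471172.00)
P2 → L (d²=22173505.00)
P3 → N (d²=546348065.00)
P4 → Y (d²=894167716.00)
P5 → Z (d²=498393065.00)

L, L, N, Y, Z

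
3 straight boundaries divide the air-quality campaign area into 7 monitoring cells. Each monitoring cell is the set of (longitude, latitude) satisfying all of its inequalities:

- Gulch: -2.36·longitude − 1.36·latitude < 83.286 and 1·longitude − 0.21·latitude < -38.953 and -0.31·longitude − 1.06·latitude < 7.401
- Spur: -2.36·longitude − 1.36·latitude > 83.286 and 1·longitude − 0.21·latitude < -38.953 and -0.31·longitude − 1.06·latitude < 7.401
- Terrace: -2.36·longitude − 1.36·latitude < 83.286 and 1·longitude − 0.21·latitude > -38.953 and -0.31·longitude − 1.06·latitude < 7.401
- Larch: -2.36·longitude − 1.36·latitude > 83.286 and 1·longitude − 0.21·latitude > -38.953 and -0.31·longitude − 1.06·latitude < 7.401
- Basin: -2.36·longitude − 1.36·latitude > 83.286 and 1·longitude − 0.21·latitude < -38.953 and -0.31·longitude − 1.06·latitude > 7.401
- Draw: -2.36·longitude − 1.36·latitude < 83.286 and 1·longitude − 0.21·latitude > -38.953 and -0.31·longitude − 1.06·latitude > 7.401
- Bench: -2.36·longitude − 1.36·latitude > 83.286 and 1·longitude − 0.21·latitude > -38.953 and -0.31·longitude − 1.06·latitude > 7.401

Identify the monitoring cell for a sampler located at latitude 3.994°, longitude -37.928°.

Bench

-2.36·-37.928 − 1.36·3.994 = 84.078, which is > 83.286
1·-37.928 − 0.21·3.994 = -38.767, which is > -38.953
-0.31·-37.928 − 1.06·3.994 = 7.524, which is > 7.401
This sign pattern matches Bench.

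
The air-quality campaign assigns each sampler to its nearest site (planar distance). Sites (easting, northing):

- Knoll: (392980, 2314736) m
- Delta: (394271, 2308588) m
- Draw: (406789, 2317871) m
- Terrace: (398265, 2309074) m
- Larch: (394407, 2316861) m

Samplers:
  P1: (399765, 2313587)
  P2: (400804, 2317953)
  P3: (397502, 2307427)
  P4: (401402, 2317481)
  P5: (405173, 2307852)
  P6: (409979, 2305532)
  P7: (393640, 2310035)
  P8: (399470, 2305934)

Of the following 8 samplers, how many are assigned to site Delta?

1

P1 → Terrace
P2 → Draw
P3 → Terrace
P4 → Draw
P5 → Terrace
P6 → Terrace
P7 → Delta
P8 → Terrace
1 of the 8 goes to Delta.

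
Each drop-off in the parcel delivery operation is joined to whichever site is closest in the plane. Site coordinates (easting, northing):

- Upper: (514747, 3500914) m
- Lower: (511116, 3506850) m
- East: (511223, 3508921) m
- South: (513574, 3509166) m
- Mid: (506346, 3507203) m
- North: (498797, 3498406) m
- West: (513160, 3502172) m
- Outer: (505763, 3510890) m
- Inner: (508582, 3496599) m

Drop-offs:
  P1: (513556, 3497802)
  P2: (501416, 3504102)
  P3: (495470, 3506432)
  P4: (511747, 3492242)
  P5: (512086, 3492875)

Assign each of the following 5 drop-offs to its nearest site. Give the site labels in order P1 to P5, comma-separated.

Upper, Mid, North, Inner, Inner

P1 → Upper (d²=11103025.00)
P2 → Mid (d²=33921101.00)
P3 → North (d²=75485605.00)
P4 → Inner (d²=29000674.00)
P5 → Inner (d²=26146192.00)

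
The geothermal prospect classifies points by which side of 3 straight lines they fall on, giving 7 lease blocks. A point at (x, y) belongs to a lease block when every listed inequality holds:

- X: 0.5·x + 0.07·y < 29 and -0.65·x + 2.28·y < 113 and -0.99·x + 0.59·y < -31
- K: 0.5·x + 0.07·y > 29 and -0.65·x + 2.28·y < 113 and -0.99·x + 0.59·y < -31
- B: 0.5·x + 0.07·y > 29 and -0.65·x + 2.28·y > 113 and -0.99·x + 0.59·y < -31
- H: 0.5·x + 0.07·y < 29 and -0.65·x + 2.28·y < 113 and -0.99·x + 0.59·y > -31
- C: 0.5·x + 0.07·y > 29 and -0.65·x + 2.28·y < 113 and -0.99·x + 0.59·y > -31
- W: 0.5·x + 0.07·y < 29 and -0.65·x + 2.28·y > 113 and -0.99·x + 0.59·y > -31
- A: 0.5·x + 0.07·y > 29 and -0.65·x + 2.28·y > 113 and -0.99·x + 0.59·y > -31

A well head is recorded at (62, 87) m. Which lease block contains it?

0.5·62 + 0.07·87 = 37.090, which is > 29
-0.65·62 + 2.28·87 = 158.060, which is > 113
-0.99·62 + 0.59·87 = -10.050, which is > -31
This sign pattern matches A.

A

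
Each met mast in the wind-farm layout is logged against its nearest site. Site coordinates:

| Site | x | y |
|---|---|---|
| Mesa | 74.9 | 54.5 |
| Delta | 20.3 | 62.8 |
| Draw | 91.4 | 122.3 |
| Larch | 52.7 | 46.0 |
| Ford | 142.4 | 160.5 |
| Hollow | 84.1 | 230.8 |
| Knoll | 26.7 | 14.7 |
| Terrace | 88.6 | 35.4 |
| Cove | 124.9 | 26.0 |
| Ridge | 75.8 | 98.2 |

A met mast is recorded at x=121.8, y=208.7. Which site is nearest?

Squared distances to each site:
Mesa: 25977.250; Delta: 31589.060; Draw: 8389.120; Larch: 31246.100; Ford: 2747.600; Hollow: 1909.700; Knoll: 46680.010; Terrace: 31135.130; Cove: 33388.900; Ridge: 14326.250.
Minimum at Hollow.

Hollow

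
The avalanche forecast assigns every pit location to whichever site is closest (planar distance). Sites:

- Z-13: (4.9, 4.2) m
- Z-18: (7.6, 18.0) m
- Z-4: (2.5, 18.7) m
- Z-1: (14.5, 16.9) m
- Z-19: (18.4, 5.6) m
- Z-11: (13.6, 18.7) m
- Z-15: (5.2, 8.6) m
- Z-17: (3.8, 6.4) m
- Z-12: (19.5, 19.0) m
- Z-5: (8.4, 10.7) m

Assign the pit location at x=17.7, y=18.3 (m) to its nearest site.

Squared distances to each site:
Z-13: 362.650; Z-18: 102.100; Z-4: 231.200; Z-1: 12.200; Z-19: 161.780; Z-11: 16.970; Z-15: 250.340; Z-17: 334.820; Z-12: 3.730; Z-5: 144.250.
Minimum at Z-12.

Z-12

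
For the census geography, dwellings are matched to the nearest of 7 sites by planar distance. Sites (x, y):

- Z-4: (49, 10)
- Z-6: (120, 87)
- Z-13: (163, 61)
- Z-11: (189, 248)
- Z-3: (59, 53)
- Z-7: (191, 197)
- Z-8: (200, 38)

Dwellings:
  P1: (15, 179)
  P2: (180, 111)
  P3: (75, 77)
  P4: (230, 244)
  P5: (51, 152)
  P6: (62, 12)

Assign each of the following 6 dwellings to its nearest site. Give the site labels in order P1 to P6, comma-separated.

P1 → Z-3 (d²=17812.00)
P2 → Z-13 (d²=2789.00)
P3 → Z-3 (d²=832.00)
P4 → Z-11 (d²=1697.00)
P5 → Z-6 (d²=8986.00)
P6 → Z-4 (d²=173.00)

Z-3, Z-13, Z-3, Z-11, Z-6, Z-4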